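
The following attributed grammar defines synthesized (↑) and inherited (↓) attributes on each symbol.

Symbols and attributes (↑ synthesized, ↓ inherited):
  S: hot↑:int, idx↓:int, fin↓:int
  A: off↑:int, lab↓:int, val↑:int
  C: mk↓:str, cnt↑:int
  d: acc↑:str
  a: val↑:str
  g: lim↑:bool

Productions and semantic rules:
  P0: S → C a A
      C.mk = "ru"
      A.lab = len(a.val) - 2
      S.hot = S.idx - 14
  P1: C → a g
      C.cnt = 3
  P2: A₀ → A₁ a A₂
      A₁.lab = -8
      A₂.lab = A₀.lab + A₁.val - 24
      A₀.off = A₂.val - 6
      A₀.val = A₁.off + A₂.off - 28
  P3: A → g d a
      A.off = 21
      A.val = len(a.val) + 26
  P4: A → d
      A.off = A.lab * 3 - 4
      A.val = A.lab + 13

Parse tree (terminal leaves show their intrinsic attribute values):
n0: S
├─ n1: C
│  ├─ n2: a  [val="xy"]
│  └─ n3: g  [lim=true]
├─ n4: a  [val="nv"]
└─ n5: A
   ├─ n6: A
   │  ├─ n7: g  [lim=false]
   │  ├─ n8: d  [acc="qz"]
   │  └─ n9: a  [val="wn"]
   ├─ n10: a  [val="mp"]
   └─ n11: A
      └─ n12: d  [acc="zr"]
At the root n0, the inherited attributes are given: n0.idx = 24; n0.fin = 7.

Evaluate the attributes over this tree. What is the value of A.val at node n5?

1

1. n0.idx = 24  [given at root]
2. n0.fin = 7  [given at root]
3. n1.mk = "ru"  ["ru"]
4. n2.val = "xy"  [terminal]
5. n3.lim = true  [terminal]
6. n1.cnt = 3  [3]
7. n4.val = "nv"  [terminal]
8. n5.lab = 0  [len(a.val) - 2]
9. n6.lab = -8  [-8]
10. n7.lim = false  [terminal]
11. n8.acc = "qz"  [terminal]
12. n9.val = "wn"  [terminal]
13. n6.off = 21  [21]
14. n6.val = 28  [len(a.val) + 26]
15. n10.val = "mp"  [terminal]
16. n11.lab = 4  [A₀.lab + A₁.val - 24]
17. n12.acc = "zr"  [terminal]
18. n11.off = 8  [A.lab * 3 - 4]
19. n11.val = 17  [A.lab + 13]
20. n5.off = 11  [A₂.val - 6]
21. n5.val = 1  [A₁.off + A₂.off - 28]
22. n0.hot = 10  [S.idx - 14]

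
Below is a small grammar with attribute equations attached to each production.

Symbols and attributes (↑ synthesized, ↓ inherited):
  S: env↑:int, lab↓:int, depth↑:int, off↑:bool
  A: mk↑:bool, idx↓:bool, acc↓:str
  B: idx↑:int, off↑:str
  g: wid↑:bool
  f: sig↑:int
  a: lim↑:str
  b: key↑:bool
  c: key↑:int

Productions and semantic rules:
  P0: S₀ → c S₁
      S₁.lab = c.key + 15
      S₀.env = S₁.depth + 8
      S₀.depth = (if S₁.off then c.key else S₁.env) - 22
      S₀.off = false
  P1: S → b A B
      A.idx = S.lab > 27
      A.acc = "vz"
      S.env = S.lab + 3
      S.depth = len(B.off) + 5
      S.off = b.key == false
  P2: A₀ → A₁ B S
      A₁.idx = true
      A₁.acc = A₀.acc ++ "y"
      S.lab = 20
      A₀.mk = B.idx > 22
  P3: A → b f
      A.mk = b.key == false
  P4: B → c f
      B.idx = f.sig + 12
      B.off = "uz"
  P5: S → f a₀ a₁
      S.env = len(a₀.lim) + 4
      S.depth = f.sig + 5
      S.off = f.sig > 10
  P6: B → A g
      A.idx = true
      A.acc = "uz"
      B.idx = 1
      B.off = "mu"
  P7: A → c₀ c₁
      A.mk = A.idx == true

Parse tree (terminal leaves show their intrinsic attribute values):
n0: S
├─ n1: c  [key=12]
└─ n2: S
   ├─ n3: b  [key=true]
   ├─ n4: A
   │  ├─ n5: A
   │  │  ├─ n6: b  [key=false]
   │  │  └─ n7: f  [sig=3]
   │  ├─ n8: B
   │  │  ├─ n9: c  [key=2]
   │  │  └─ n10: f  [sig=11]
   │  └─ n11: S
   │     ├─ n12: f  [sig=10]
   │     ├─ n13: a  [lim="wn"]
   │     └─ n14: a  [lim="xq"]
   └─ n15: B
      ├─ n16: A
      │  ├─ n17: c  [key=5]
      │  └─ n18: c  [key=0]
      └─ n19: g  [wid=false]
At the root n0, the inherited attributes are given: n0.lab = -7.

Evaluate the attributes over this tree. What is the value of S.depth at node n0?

8

1. n0.lab = -7  [given at root]
2. n1.key = 12  [terminal]
3. n2.lab = 27  [c.key + 15]
4. n3.key = true  [terminal]
5. n4.idx = false  [S.lab > 27]
6. n4.acc = "vz"  ["vz"]
7. n5.idx = true  [true]
8. n5.acc = "vzy"  [A₀.acc ++ "y"]
9. n6.key = false  [terminal]
10. n7.sig = 3  [terminal]
11. n5.mk = true  [b.key == false]
12. n9.key = 2  [terminal]
13. n10.sig = 11  [terminal]
14. n8.idx = 23  [f.sig + 12]
15. n8.off = "uz"  ["uz"]
16. n11.lab = 20  [20]
17. n12.sig = 10  [terminal]
18. n13.lim = "wn"  [terminal]
19. n14.lim = "xq"  [terminal]
20. n11.env = 6  [len(a₀.lim) + 4]
21. n11.depth = 15  [f.sig + 5]
22. n11.off = false  [f.sig > 10]
23. n4.mk = true  [B.idx > 22]
24. n16.idx = true  [true]
25. n16.acc = "uz"  ["uz"]
26. n17.key = 5  [terminal]
27. n18.key = 0  [terminal]
28. n16.mk = true  [A.idx == true]
29. n19.wid = false  [terminal]
30. n15.idx = 1  [1]
31. n15.off = "mu"  ["mu"]
32. n2.env = 30  [S.lab + 3]
33. n2.depth = 7  [len(B.off) + 5]
34. n2.off = false  [b.key == false]
35. n0.env = 15  [S₁.depth + 8]
36. n0.depth = 8  [(if S₁.off then c.key else S₁.env) - 22]
37. n0.off = false  [false]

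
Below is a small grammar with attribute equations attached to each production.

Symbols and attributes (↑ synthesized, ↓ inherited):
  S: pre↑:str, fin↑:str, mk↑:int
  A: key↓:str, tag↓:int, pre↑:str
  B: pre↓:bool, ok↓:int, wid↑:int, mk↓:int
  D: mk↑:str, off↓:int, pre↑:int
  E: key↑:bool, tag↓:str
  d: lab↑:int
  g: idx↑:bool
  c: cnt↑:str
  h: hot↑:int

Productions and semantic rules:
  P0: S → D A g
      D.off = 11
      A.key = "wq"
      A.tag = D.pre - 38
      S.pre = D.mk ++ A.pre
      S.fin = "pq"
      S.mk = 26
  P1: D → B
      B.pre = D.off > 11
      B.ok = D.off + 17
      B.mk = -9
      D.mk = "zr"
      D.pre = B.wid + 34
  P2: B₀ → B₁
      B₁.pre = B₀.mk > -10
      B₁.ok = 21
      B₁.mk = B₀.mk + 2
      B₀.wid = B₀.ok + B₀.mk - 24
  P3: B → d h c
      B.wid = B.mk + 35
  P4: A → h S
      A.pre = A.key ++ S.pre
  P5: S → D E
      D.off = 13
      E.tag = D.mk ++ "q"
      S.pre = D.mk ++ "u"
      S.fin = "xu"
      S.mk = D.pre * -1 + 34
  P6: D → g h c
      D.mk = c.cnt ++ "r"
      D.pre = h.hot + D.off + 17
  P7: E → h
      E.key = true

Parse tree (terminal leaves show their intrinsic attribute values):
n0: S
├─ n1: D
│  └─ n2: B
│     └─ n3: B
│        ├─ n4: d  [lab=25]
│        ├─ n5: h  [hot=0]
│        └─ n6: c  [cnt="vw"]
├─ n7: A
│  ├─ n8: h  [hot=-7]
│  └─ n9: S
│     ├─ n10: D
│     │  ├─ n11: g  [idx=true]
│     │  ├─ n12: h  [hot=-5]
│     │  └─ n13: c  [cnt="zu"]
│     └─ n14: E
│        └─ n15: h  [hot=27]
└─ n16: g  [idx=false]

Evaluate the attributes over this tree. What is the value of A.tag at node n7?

-9

1. n1.off = 11  [11]
2. n2.pre = false  [D.off > 11]
3. n2.ok = 28  [D.off + 17]
4. n2.mk = -9  [-9]
5. n3.pre = true  [B₀.mk > -10]
6. n3.ok = 21  [21]
7. n3.mk = -7  [B₀.mk + 2]
8. n4.lab = 25  [terminal]
9. n5.hot = 0  [terminal]
10. n6.cnt = "vw"  [terminal]
11. n3.wid = 28  [B.mk + 35]
12. n2.wid = -5  [B₀.ok + B₀.mk - 24]
13. n1.mk = "zr"  ["zr"]
14. n1.pre = 29  [B.wid + 34]
15. n7.key = "wq"  ["wq"]
16. n7.tag = -9  [D.pre - 38]
17. n8.hot = -7  [terminal]
18. n10.off = 13  [13]
19. n11.idx = true  [terminal]
20. n12.hot = -5  [terminal]
21. n13.cnt = "zu"  [terminal]
22. n10.mk = "zur"  [c.cnt ++ "r"]
23. n10.pre = 25  [h.hot + D.off + 17]
24. n14.tag = "zurq"  [D.mk ++ "q"]
25. n15.hot = 27  [terminal]
26. n14.key = true  [true]
27. n9.pre = "zuru"  [D.mk ++ "u"]
28. n9.fin = "xu"  ["xu"]
29. n9.mk = 9  [D.pre * -1 + 34]
30. n7.pre = "wqzuru"  [A.key ++ S.pre]
31. n16.idx = false  [terminal]
32. n0.pre = "zrwqzuru"  [D.mk ++ A.pre]
33. n0.fin = "pq"  ["pq"]
34. n0.mk = 26  [26]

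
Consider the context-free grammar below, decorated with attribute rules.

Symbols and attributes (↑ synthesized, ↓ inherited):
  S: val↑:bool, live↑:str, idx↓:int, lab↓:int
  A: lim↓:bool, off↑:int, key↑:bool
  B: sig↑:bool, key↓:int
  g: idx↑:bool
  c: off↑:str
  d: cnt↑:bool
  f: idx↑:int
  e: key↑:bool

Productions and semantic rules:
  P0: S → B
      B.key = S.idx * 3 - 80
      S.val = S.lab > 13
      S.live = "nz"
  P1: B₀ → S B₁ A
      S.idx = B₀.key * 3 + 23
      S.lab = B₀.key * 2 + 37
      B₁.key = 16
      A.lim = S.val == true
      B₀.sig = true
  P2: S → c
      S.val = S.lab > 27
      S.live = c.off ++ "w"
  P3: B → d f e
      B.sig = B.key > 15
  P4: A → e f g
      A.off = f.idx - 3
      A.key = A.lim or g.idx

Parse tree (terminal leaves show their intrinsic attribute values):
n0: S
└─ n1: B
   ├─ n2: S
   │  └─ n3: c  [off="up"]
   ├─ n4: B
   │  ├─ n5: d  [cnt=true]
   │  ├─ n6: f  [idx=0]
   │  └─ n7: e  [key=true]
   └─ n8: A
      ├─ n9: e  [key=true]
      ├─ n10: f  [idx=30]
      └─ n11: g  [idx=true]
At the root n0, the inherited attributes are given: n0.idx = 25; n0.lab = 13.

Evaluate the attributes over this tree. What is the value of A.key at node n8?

true

1. n0.idx = 25  [given at root]
2. n0.lab = 13  [given at root]
3. n1.key = -5  [S.idx * 3 - 80]
4. n2.idx = 8  [B₀.key * 3 + 23]
5. n2.lab = 27  [B₀.key * 2 + 37]
6. n3.off = "up"  [terminal]
7. n2.val = false  [S.lab > 27]
8. n2.live = "upw"  [c.off ++ "w"]
9. n4.key = 16  [16]
10. n5.cnt = true  [terminal]
11. n6.idx = 0  [terminal]
12. n7.key = true  [terminal]
13. n4.sig = true  [B.key > 15]
14. n8.lim = false  [S.val == true]
15. n9.key = true  [terminal]
16. n10.idx = 30  [terminal]
17. n11.idx = true  [terminal]
18. n8.off = 27  [f.idx - 3]
19. n8.key = true  [A.lim or g.idx]
20. n1.sig = true  [true]
21. n0.val = false  [S.lab > 13]
22. n0.live = "nz"  ["nz"]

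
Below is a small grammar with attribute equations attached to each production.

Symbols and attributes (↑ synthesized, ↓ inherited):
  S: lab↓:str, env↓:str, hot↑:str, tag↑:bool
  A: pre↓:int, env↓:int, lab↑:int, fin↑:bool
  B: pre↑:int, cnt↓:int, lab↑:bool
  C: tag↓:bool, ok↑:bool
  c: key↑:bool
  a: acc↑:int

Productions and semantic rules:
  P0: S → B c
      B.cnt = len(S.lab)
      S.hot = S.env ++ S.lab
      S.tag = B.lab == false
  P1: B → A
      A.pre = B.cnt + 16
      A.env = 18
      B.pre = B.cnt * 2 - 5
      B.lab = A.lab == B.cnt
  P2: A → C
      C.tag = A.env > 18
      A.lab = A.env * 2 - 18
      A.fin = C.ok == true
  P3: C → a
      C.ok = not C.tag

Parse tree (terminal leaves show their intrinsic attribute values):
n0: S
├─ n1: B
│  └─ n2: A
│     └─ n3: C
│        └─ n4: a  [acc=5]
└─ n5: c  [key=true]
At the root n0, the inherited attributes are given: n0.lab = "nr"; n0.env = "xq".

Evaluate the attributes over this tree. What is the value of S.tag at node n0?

true

1. n0.lab = "nr"  [given at root]
2. n0.env = "xq"  [given at root]
3. n1.cnt = 2  [len(S.lab)]
4. n2.pre = 18  [B.cnt + 16]
5. n2.env = 18  [18]
6. n3.tag = false  [A.env > 18]
7. n4.acc = 5  [terminal]
8. n3.ok = true  [not C.tag]
9. n2.lab = 18  [A.env * 2 - 18]
10. n2.fin = true  [C.ok == true]
11. n1.pre = -1  [B.cnt * 2 - 5]
12. n1.lab = false  [A.lab == B.cnt]
13. n5.key = true  [terminal]
14. n0.hot = "xqnr"  [S.env ++ S.lab]
15. n0.tag = true  [B.lab == false]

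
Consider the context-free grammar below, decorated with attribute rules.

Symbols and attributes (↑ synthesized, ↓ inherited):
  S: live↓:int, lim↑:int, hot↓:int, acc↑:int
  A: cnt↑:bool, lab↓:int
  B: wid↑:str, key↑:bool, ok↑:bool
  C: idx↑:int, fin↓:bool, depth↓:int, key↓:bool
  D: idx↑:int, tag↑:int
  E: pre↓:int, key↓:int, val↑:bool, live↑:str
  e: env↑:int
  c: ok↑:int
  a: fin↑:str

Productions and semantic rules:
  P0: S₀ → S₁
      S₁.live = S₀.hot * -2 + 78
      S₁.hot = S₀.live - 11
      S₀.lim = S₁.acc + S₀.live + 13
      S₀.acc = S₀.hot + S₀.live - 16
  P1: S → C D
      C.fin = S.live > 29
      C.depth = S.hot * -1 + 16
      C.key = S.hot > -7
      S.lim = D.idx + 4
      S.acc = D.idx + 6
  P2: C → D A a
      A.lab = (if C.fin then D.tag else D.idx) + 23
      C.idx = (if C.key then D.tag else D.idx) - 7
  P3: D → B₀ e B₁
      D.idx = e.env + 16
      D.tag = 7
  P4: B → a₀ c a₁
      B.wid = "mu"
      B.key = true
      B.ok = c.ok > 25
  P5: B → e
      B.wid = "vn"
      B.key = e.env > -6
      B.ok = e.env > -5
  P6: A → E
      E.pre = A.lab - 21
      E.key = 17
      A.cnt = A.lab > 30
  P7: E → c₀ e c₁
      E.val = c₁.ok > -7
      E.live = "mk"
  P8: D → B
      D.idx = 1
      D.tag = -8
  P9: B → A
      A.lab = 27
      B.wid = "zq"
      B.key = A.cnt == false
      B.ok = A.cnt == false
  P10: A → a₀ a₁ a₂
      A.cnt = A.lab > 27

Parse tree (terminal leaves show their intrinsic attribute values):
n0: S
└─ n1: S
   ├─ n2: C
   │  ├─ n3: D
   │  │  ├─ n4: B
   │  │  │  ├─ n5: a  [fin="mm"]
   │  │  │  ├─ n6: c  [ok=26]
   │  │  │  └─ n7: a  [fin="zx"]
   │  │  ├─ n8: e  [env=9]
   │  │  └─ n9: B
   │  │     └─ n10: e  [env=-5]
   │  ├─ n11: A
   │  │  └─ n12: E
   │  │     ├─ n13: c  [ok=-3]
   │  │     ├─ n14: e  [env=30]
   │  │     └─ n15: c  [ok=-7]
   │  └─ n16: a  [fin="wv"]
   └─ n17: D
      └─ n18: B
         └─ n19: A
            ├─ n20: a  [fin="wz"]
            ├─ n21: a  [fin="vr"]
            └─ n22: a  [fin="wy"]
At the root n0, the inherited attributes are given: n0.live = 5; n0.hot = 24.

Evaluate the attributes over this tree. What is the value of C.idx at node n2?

1. n0.live = 5  [given at root]
2. n0.hot = 24  [given at root]
3. n1.live = 30  [S₀.hot * -2 + 78]
4. n1.hot = -6  [S₀.live - 11]
5. n2.fin = true  [S.live > 29]
6. n2.depth = 22  [S.hot * -1 + 16]
7. n2.key = true  [S.hot > -7]
8. n5.fin = "mm"  [terminal]
9. n6.ok = 26  [terminal]
10. n7.fin = "zx"  [terminal]
11. n4.wid = "mu"  ["mu"]
12. n4.key = true  [true]
13. n4.ok = true  [c.ok > 25]
14. n8.env = 9  [terminal]
15. n10.env = -5  [terminal]
16. n9.wid = "vn"  ["vn"]
17. n9.key = true  [e.env > -6]
18. n9.ok = false  [e.env > -5]
19. n3.idx = 25  [e.env + 16]
20. n3.tag = 7  [7]
21. n11.lab = 30  [(if C.fin then D.tag else D.idx) + 23]
22. n12.pre = 9  [A.lab - 21]
23. n12.key = 17  [17]
24. n13.ok = -3  [terminal]
25. n14.env = 30  [terminal]
26. n15.ok = -7  [terminal]
27. n12.val = false  [c₁.ok > -7]
28. n12.live = "mk"  ["mk"]
29. n11.cnt = false  [A.lab > 30]
30. n16.fin = "wv"  [terminal]
31. n2.idx = 0  [(if C.key then D.tag else D.idx) - 7]
32. n19.lab = 27  [27]
33. n20.fin = "wz"  [terminal]
34. n21.fin = "vr"  [terminal]
35. n22.fin = "wy"  [terminal]
36. n19.cnt = false  [A.lab > 27]
37. n18.wid = "zq"  ["zq"]
38. n18.key = true  [A.cnt == false]
39. n18.ok = true  [A.cnt == false]
40. n17.idx = 1  [1]
41. n17.tag = -8  [-8]
42. n1.lim = 5  [D.idx + 4]
43. n1.acc = 7  [D.idx + 6]
44. n0.lim = 25  [S₁.acc + S₀.live + 13]
45. n0.acc = 13  [S₀.hot + S₀.live - 16]

0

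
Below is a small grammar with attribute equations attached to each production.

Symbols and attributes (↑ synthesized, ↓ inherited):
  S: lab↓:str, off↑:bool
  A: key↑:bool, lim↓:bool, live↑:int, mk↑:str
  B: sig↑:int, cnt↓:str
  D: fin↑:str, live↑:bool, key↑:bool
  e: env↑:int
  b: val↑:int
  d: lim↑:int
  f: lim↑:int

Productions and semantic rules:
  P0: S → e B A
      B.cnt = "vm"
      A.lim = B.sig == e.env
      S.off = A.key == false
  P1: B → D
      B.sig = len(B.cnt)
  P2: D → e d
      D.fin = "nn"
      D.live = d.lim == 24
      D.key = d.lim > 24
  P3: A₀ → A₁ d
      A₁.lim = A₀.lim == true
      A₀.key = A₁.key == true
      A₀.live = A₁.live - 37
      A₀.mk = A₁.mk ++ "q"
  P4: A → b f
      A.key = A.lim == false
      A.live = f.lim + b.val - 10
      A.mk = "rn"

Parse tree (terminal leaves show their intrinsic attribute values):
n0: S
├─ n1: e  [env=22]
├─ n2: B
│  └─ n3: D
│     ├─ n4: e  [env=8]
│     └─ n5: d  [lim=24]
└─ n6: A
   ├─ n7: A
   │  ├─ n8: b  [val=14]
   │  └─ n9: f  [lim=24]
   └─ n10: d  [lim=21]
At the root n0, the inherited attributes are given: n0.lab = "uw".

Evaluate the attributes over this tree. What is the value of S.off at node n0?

1. n0.lab = "uw"  [given at root]
2. n1.env = 22  [terminal]
3. n2.cnt = "vm"  ["vm"]
4. n4.env = 8  [terminal]
5. n5.lim = 24  [terminal]
6. n3.fin = "nn"  ["nn"]
7. n3.live = true  [d.lim == 24]
8. n3.key = false  [d.lim > 24]
9. n2.sig = 2  [len(B.cnt)]
10. n6.lim = false  [B.sig == e.env]
11. n7.lim = false  [A₀.lim == true]
12. n8.val = 14  [terminal]
13. n9.lim = 24  [terminal]
14. n7.key = true  [A.lim == false]
15. n7.live = 28  [f.lim + b.val - 10]
16. n7.mk = "rn"  ["rn"]
17. n10.lim = 21  [terminal]
18. n6.key = true  [A₁.key == true]
19. n6.live = -9  [A₁.live - 37]
20. n6.mk = "rnq"  [A₁.mk ++ "q"]
21. n0.off = false  [A.key == false]

false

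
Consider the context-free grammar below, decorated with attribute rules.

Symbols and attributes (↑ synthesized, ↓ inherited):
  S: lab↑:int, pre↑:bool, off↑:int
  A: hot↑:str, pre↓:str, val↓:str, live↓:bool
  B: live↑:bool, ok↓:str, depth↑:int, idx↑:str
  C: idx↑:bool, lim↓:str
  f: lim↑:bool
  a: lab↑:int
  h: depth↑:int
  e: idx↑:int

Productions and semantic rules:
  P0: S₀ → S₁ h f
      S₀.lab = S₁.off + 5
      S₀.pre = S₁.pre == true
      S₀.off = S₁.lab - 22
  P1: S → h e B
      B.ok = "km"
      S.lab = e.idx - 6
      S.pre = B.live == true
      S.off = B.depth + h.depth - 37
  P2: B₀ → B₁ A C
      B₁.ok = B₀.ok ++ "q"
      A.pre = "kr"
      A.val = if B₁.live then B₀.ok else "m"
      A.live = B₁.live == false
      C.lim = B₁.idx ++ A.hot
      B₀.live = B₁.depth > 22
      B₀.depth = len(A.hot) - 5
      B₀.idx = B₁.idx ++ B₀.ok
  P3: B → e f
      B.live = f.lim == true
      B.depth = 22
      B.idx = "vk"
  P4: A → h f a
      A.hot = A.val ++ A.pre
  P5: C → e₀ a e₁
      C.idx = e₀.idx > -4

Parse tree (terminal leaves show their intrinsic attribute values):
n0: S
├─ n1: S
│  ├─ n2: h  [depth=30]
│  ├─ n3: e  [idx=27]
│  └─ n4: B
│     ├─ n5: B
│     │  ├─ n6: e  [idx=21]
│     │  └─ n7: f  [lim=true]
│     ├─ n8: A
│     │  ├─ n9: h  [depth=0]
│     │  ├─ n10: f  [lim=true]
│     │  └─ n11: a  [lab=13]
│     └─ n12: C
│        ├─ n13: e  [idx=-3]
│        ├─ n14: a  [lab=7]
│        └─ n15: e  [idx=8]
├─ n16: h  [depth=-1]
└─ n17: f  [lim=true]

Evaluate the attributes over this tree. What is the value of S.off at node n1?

1. n2.depth = 30  [terminal]
2. n3.idx = 27  [terminal]
3. n4.ok = "km"  ["km"]
4. n5.ok = "kmq"  [B₀.ok ++ "q"]
5. n6.idx = 21  [terminal]
6. n7.lim = true  [terminal]
7. n5.live = true  [f.lim == true]
8. n5.depth = 22  [22]
9. n5.idx = "vk"  ["vk"]
10. n8.pre = "kr"  ["kr"]
11. n8.val = "km"  [if B₁.live then B₀.ok else "m"]
12. n8.live = false  [B₁.live == false]
13. n9.depth = 0  [terminal]
14. n10.lim = true  [terminal]
15. n11.lab = 13  [terminal]
16. n8.hot = "kmkr"  [A.val ++ A.pre]
17. n12.lim = "vkkmkr"  [B₁.idx ++ A.hot]
18. n13.idx = -3  [terminal]
19. n14.lab = 7  [terminal]
20. n15.idx = 8  [terminal]
21. n12.idx = true  [e₀.idx > -4]
22. n4.live = false  [B₁.depth > 22]
23. n4.depth = -1  [len(A.hot) - 5]
24. n4.idx = "vkkm"  [B₁.idx ++ B₀.ok]
25. n1.lab = 21  [e.idx - 6]
26. n1.pre = false  [B.live == true]
27. n1.off = -8  [B.depth + h.depth - 37]
28. n16.depth = -1  [terminal]
29. n17.lim = true  [terminal]
30. n0.lab = -3  [S₁.off + 5]
31. n0.pre = false  [S₁.pre == true]
32. n0.off = -1  [S₁.lab - 22]

-8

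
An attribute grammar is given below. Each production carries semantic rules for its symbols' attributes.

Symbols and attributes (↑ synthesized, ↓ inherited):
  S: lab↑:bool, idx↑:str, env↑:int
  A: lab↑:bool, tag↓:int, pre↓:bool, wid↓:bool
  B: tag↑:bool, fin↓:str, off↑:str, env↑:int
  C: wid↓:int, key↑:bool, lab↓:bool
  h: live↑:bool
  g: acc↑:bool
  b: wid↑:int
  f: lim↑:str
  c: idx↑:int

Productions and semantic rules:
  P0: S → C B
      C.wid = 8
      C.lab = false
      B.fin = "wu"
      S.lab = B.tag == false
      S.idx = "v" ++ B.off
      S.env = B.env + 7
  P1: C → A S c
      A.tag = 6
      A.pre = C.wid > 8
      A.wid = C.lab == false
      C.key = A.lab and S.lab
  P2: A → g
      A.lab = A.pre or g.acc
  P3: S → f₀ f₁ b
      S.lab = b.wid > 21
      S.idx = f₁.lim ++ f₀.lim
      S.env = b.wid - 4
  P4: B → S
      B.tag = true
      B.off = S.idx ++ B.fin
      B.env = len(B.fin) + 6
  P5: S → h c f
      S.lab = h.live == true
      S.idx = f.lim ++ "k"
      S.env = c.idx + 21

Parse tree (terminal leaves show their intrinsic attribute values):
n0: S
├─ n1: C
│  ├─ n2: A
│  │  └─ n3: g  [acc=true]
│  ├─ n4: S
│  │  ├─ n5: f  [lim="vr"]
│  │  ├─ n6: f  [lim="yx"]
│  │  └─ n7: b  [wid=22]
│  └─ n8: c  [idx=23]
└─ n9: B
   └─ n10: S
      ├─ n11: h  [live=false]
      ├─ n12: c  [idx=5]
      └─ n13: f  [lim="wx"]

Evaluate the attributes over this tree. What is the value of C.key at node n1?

1. n1.wid = 8  [8]
2. n1.lab = false  [false]
3. n2.tag = 6  [6]
4. n2.pre = false  [C.wid > 8]
5. n2.wid = true  [C.lab == false]
6. n3.acc = true  [terminal]
7. n2.lab = true  [A.pre or g.acc]
8. n5.lim = "vr"  [terminal]
9. n6.lim = "yx"  [terminal]
10. n7.wid = 22  [terminal]
11. n4.lab = true  [b.wid > 21]
12. n4.idx = "yxvr"  [f₁.lim ++ f₀.lim]
13. n4.env = 18  [b.wid - 4]
14. n8.idx = 23  [terminal]
15. n1.key = true  [A.lab and S.lab]
16. n9.fin = "wu"  ["wu"]
17. n11.live = false  [terminal]
18. n12.idx = 5  [terminal]
19. n13.lim = "wx"  [terminal]
20. n10.lab = false  [h.live == true]
21. n10.idx = "wxk"  [f.lim ++ "k"]
22. n10.env = 26  [c.idx + 21]
23. n9.tag = true  [true]
24. n9.off = "wxkwu"  [S.idx ++ B.fin]
25. n9.env = 8  [len(B.fin) + 6]
26. n0.lab = false  [B.tag == false]
27. n0.idx = "vwxkwu"  ["v" ++ B.off]
28. n0.env = 15  [B.env + 7]

true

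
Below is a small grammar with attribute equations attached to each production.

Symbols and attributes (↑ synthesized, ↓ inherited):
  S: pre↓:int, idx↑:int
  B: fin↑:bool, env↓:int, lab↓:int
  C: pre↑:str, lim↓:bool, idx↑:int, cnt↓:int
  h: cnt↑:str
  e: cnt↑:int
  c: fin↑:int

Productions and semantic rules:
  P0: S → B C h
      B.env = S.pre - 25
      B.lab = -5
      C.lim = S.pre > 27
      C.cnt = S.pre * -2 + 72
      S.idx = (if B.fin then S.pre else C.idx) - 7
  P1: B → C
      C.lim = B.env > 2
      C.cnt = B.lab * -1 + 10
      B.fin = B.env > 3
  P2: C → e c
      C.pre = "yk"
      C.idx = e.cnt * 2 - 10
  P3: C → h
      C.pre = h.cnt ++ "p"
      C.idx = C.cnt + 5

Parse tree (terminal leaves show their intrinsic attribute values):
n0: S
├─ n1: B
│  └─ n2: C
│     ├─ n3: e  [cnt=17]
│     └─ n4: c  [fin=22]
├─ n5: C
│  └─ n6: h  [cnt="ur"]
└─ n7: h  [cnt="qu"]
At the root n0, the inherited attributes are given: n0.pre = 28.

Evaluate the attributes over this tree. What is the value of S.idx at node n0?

14

1. n0.pre = 28  [given at root]
2. n1.env = 3  [S.pre - 25]
3. n1.lab = -5  [-5]
4. n2.lim = true  [B.env > 2]
5. n2.cnt = 15  [B.lab * -1 + 10]
6. n3.cnt = 17  [terminal]
7. n4.fin = 22  [terminal]
8. n2.pre = "yk"  ["yk"]
9. n2.idx = 24  [e.cnt * 2 - 10]
10. n1.fin = false  [B.env > 3]
11. n5.lim = true  [S.pre > 27]
12. n5.cnt = 16  [S.pre * -2 + 72]
13. n6.cnt = "ur"  [terminal]
14. n5.pre = "urp"  [h.cnt ++ "p"]
15. n5.idx = 21  [C.cnt + 5]
16. n7.cnt = "qu"  [terminal]
17. n0.idx = 14  [(if B.fin then S.pre else C.idx) - 7]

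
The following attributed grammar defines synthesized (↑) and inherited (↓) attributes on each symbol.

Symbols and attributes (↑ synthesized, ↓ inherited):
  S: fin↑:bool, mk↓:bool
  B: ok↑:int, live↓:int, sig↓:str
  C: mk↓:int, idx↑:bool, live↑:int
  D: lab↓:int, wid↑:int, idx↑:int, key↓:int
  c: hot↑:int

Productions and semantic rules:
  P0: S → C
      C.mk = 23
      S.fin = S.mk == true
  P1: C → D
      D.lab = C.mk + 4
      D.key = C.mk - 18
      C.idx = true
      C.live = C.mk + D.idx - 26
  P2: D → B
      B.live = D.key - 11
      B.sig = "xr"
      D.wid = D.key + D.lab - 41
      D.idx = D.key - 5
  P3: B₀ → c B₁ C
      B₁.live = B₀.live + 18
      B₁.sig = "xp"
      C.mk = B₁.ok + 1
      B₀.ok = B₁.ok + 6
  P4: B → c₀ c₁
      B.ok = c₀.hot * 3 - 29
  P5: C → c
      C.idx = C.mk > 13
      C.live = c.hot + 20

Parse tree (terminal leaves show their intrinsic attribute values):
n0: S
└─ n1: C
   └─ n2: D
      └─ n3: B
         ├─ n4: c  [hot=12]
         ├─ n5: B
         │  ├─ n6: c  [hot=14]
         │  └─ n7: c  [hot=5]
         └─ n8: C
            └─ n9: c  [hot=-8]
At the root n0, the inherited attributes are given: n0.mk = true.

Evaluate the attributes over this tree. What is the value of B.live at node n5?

12

1. n0.mk = true  [given at root]
2. n1.mk = 23  [23]
3. n2.lab = 27  [C.mk + 4]
4. n2.key = 5  [C.mk - 18]
5. n3.live = -6  [D.key - 11]
6. n3.sig = "xr"  ["xr"]
7. n4.hot = 12  [terminal]
8. n5.live = 12  [B₀.live + 18]
9. n5.sig = "xp"  ["xp"]
10. n6.hot = 14  [terminal]
11. n7.hot = 5  [terminal]
12. n5.ok = 13  [c₀.hot * 3 - 29]
13. n8.mk = 14  [B₁.ok + 1]
14. n9.hot = -8  [terminal]
15. n8.idx = true  [C.mk > 13]
16. n8.live = 12  [c.hot + 20]
17. n3.ok = 19  [B₁.ok + 6]
18. n2.wid = -9  [D.key + D.lab - 41]
19. n2.idx = 0  [D.key - 5]
20. n1.idx = true  [true]
21. n1.live = -3  [C.mk + D.idx - 26]
22. n0.fin = true  [S.mk == true]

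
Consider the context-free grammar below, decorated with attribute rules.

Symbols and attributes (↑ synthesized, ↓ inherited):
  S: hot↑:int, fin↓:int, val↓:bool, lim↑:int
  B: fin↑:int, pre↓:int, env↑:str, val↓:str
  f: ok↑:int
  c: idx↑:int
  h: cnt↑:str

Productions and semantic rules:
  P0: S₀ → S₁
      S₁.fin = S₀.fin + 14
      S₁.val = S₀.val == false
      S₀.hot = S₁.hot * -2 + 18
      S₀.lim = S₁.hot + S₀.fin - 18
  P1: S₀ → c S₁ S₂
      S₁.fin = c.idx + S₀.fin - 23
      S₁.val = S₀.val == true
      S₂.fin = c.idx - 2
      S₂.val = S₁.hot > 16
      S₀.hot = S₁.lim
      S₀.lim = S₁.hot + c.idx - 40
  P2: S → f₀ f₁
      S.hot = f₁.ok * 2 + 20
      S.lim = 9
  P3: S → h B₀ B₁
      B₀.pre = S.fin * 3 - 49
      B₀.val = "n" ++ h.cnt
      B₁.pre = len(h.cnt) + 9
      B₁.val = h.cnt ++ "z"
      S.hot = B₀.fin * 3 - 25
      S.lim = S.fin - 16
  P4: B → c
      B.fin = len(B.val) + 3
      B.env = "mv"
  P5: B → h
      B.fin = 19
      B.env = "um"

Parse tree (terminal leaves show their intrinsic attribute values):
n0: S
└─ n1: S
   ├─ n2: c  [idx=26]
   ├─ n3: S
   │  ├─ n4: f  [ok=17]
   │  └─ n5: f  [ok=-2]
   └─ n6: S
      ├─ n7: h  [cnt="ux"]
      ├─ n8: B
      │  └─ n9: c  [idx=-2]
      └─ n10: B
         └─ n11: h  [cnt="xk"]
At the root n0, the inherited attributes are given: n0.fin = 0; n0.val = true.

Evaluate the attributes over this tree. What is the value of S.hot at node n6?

-7

1. n0.fin = 0  [given at root]
2. n0.val = true  [given at root]
3. n1.fin = 14  [S₀.fin + 14]
4. n1.val = false  [S₀.val == false]
5. n2.idx = 26  [terminal]
6. n3.fin = 17  [c.idx + S₀.fin - 23]
7. n3.val = false  [S₀.val == true]
8. n4.ok = 17  [terminal]
9. n5.ok = -2  [terminal]
10. n3.hot = 16  [f₁.ok * 2 + 20]
11. n3.lim = 9  [9]
12. n6.fin = 24  [c.idx - 2]
13. n6.val = false  [S₁.hot > 16]
14. n7.cnt = "ux"  [terminal]
15. n8.pre = 23  [S.fin * 3 - 49]
16. n8.val = "nux"  ["n" ++ h.cnt]
17. n9.idx = -2  [terminal]
18. n8.fin = 6  [len(B.val) + 3]
19. n8.env = "mv"  ["mv"]
20. n10.pre = 11  [len(h.cnt) + 9]
21. n10.val = "uxz"  [h.cnt ++ "z"]
22. n11.cnt = "xk"  [terminal]
23. n10.fin = 19  [19]
24. n10.env = "um"  ["um"]
25. n6.hot = -7  [B₀.fin * 3 - 25]
26. n6.lim = 8  [S.fin - 16]
27. n1.hot = 9  [S₁.lim]
28. n1.lim = 2  [S₁.hot + c.idx - 40]
29. n0.hot = 0  [S₁.hot * -2 + 18]
30. n0.lim = -9  [S₁.hot + S₀.fin - 18]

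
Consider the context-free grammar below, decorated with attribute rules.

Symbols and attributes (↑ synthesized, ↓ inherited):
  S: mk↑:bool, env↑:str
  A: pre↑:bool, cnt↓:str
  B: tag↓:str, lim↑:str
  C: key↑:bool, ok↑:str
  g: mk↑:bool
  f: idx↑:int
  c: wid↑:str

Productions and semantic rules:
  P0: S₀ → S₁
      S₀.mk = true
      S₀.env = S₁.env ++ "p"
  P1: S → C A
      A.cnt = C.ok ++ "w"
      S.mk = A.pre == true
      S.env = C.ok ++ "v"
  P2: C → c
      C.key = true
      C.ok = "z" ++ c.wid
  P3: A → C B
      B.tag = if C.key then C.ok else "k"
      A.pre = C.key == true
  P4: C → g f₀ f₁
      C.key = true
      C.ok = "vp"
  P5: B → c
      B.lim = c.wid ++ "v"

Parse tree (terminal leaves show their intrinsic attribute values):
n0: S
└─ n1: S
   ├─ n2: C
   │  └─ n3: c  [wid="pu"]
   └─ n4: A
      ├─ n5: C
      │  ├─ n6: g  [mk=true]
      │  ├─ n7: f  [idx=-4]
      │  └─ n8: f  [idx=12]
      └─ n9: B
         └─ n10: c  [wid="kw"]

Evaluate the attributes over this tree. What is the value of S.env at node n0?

1. n3.wid = "pu"  [terminal]
2. n2.key = true  [true]
3. n2.ok = "zpu"  ["z" ++ c.wid]
4. n4.cnt = "zpuw"  [C.ok ++ "w"]
5. n6.mk = true  [terminal]
6. n7.idx = -4  [terminal]
7. n8.idx = 12  [terminal]
8. n5.key = true  [true]
9. n5.ok = "vp"  ["vp"]
10. n9.tag = "vp"  [if C.key then C.ok else "k"]
11. n10.wid = "kw"  [terminal]
12. n9.lim = "kwv"  [c.wid ++ "v"]
13. n4.pre = true  [C.key == true]
14. n1.mk = true  [A.pre == true]
15. n1.env = "zpuv"  [C.ok ++ "v"]
16. n0.mk = true  [true]
17. n0.env = "zpuvp"  [S₁.env ++ "p"]

"zpuvp"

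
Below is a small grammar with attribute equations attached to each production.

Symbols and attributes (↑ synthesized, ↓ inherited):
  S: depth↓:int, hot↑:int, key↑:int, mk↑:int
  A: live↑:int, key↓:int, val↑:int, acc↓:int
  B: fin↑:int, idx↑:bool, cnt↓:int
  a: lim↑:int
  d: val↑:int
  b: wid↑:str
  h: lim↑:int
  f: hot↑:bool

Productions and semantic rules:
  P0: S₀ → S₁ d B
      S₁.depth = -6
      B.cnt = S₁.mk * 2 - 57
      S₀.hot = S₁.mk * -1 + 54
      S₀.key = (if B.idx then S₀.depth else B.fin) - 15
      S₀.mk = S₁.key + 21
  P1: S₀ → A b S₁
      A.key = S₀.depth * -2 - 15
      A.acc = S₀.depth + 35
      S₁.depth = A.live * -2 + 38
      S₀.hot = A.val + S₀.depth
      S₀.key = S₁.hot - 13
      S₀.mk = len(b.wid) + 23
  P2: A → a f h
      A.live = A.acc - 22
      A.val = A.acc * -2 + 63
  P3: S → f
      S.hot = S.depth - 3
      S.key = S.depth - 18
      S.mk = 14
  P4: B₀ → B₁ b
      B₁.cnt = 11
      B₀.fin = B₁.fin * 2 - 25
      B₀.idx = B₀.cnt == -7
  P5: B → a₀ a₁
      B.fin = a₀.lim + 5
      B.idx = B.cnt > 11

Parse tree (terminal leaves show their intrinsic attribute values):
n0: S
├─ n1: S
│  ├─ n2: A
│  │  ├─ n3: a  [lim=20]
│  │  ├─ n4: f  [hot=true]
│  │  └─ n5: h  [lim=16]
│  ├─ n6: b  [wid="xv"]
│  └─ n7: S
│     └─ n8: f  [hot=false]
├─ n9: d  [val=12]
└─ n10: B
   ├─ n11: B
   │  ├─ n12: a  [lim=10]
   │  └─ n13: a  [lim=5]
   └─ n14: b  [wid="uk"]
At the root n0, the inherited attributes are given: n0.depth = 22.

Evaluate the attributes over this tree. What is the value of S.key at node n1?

8

1. n0.depth = 22  [given at root]
2. n1.depth = -6  [-6]
3. n2.key = -3  [S₀.depth * -2 - 15]
4. n2.acc = 29  [S₀.depth + 35]
5. n3.lim = 20  [terminal]
6. n4.hot = true  [terminal]
7. n5.lim = 16  [terminal]
8. n2.live = 7  [A.acc - 22]
9. n2.val = 5  [A.acc * -2 + 63]
10. n6.wid = "xv"  [terminal]
11. n7.depth = 24  [A.live * -2 + 38]
12. n8.hot = false  [terminal]
13. n7.hot = 21  [S.depth - 3]
14. n7.key = 6  [S.depth - 18]
15. n7.mk = 14  [14]
16. n1.hot = -1  [A.val + S₀.depth]
17. n1.key = 8  [S₁.hot - 13]
18. n1.mk = 25  [len(b.wid) + 23]
19. n9.val = 12  [terminal]
20. n10.cnt = -7  [S₁.mk * 2 - 57]
21. n11.cnt = 11  [11]
22. n12.lim = 10  [terminal]
23. n13.lim = 5  [terminal]
24. n11.fin = 15  [a₀.lim + 5]
25. n11.idx = false  [B.cnt > 11]
26. n14.wid = "uk"  [terminal]
27. n10.fin = 5  [B₁.fin * 2 - 25]
28. n10.idx = true  [B₀.cnt == -7]
29. n0.hot = 29  [S₁.mk * -1 + 54]
30. n0.key = 7  [(if B.idx then S₀.depth else B.fin) - 15]
31. n0.mk = 29  [S₁.key + 21]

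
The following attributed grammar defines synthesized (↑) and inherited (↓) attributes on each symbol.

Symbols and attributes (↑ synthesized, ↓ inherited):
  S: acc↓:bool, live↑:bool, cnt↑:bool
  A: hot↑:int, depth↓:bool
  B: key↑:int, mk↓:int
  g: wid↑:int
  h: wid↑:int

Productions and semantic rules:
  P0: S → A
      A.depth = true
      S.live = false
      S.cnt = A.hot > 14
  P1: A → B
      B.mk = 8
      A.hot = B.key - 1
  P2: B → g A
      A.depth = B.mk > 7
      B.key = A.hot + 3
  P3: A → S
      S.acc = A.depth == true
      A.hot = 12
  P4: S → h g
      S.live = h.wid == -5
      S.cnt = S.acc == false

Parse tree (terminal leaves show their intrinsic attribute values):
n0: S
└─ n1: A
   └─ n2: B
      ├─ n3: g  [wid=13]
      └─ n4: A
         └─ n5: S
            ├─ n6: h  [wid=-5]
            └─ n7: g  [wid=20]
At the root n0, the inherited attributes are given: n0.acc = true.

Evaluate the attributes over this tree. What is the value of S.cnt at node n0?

1. n0.acc = true  [given at root]
2. n1.depth = true  [true]
3. n2.mk = 8  [8]
4. n3.wid = 13  [terminal]
5. n4.depth = true  [B.mk > 7]
6. n5.acc = true  [A.depth == true]
7. n6.wid = -5  [terminal]
8. n7.wid = 20  [terminal]
9. n5.live = true  [h.wid == -5]
10. n5.cnt = false  [S.acc == false]
11. n4.hot = 12  [12]
12. n2.key = 15  [A.hot + 3]
13. n1.hot = 14  [B.key - 1]
14. n0.live = false  [false]
15. n0.cnt = false  [A.hot > 14]

false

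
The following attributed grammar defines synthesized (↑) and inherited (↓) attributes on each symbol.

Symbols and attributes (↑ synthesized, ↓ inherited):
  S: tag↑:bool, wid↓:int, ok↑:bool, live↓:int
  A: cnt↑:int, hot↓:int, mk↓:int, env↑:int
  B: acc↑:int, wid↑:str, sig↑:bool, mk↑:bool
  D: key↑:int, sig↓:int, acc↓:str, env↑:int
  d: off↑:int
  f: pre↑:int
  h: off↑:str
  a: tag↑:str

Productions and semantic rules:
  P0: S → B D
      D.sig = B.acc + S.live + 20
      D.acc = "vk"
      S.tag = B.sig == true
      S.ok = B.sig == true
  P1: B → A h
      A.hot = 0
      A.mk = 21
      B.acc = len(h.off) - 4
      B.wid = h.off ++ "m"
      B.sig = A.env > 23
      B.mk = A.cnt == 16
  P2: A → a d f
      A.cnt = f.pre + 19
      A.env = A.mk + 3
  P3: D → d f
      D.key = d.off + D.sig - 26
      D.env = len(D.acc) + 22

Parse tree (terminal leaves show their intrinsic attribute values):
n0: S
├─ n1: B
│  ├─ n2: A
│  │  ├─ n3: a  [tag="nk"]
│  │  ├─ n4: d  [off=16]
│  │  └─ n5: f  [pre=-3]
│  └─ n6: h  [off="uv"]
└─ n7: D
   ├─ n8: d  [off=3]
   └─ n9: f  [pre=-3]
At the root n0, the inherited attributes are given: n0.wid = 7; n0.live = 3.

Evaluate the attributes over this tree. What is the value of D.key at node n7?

-2

1. n0.wid = 7  [given at root]
2. n0.live = 3  [given at root]
3. n2.hot = 0  [0]
4. n2.mk = 21  [21]
5. n3.tag = "nk"  [terminal]
6. n4.off = 16  [terminal]
7. n5.pre = -3  [terminal]
8. n2.cnt = 16  [f.pre + 19]
9. n2.env = 24  [A.mk + 3]
10. n6.off = "uv"  [terminal]
11. n1.acc = -2  [len(h.off) - 4]
12. n1.wid = "uvm"  [h.off ++ "m"]
13. n1.sig = true  [A.env > 23]
14. n1.mk = true  [A.cnt == 16]
15. n7.sig = 21  [B.acc + S.live + 20]
16. n7.acc = "vk"  ["vk"]
17. n8.off = 3  [terminal]
18. n9.pre = -3  [terminal]
19. n7.key = -2  [d.off + D.sig - 26]
20. n7.env = 24  [len(D.acc) + 22]
21. n0.tag = true  [B.sig == true]
22. n0.ok = true  [B.sig == true]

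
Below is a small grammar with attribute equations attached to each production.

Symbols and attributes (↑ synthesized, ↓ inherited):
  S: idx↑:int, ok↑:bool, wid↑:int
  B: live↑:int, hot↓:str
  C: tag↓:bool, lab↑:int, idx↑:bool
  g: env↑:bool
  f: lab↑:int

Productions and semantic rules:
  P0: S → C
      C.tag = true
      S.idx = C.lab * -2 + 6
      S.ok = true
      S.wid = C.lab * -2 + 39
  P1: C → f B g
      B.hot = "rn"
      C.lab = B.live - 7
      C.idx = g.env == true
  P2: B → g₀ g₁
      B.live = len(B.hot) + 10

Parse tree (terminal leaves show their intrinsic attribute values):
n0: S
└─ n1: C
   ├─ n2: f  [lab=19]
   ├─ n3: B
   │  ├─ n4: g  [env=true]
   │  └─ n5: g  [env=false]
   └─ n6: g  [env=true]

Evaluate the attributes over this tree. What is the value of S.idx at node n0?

-4

1. n1.tag = true  [true]
2. n2.lab = 19  [terminal]
3. n3.hot = "rn"  ["rn"]
4. n4.env = true  [terminal]
5. n5.env = false  [terminal]
6. n3.live = 12  [len(B.hot) + 10]
7. n6.env = true  [terminal]
8. n1.lab = 5  [B.live - 7]
9. n1.idx = true  [g.env == true]
10. n0.idx = -4  [C.lab * -2 + 6]
11. n0.ok = true  [true]
12. n0.wid = 29  [C.lab * -2 + 39]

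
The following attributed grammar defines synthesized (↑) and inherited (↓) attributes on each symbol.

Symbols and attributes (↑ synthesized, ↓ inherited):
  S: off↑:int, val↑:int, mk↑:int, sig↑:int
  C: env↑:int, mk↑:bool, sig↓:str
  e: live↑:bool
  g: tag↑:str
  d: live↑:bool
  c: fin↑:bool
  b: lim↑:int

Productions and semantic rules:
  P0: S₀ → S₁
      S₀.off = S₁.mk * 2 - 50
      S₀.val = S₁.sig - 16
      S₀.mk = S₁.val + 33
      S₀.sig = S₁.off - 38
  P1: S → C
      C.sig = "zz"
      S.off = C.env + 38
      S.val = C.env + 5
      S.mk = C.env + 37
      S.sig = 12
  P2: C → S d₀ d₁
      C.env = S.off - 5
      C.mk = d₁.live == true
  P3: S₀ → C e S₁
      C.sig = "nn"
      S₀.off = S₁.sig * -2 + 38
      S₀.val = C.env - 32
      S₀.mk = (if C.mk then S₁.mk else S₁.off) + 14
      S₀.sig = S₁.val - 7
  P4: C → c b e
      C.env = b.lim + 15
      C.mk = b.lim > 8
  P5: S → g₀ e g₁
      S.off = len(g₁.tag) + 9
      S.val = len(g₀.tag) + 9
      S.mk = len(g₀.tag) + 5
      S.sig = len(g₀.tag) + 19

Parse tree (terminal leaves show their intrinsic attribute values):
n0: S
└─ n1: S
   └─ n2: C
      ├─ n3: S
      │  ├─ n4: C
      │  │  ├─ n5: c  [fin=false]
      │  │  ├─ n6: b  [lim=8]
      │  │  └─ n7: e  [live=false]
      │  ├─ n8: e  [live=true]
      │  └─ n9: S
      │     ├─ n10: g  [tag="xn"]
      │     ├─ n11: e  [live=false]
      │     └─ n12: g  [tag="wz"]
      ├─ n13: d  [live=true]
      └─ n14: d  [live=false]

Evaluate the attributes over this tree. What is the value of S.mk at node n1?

1. n2.sig = "zz"  ["zz"]
2. n4.sig = "nn"  ["nn"]
3. n5.fin = false  [terminal]
4. n6.lim = 8  [terminal]
5. n7.live = false  [terminal]
6. n4.env = 23  [b.lim + 15]
7. n4.mk = false  [b.lim > 8]
8. n8.live = true  [terminal]
9. n10.tag = "xn"  [terminal]
10. n11.live = false  [terminal]
11. n12.tag = "wz"  [terminal]
12. n9.off = 11  [len(g₁.tag) + 9]
13. n9.val = 11  [len(g₀.tag) + 9]
14. n9.mk = 7  [len(g₀.tag) + 5]
15. n9.sig = 21  [len(g₀.tag) + 19]
16. n3.off = -4  [S₁.sig * -2 + 38]
17. n3.val = -9  [C.env - 32]
18. n3.mk = 25  [(if C.mk then S₁.mk else S₁.off) + 14]
19. n3.sig = 4  [S₁.val - 7]
20. n13.live = true  [terminal]
21. n14.live = false  [terminal]
22. n2.env = -9  [S.off - 5]
23. n2.mk = false  [d₁.live == true]
24. n1.off = 29  [C.env + 38]
25. n1.val = -4  [C.env + 5]
26. n1.mk = 28  [C.env + 37]
27. n1.sig = 12  [12]
28. n0.off = 6  [S₁.mk * 2 - 50]
29. n0.val = -4  [S₁.sig - 16]
30. n0.mk = 29  [S₁.val + 33]
31. n0.sig = -9  [S₁.off - 38]

28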